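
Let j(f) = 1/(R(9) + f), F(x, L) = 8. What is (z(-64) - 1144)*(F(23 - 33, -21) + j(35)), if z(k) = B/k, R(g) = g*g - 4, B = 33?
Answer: -65704353/7168 ≈ -9166.3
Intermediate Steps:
R(g) = -4 + g**2 (R(g) = g**2 - 4 = -4 + g**2)
z(k) = 33/k
j(f) = 1/(77 + f) (j(f) = 1/((-4 + 9**2) + f) = 1/((-4 + 81) + f) = 1/(77 + f))
(z(-64) - 1144)*(F(23 - 33, -21) + j(35)) = (33/(-64) - 1144)*(8 + 1/(77 + 35)) = (33*(-1/64) - 1144)*(8 + 1/112) = (-33/64 - 1144)*(8 + 1/112) = -73249/64*897/112 = -65704353/7168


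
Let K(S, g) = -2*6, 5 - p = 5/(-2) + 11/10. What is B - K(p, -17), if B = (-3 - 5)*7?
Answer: -44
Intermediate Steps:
p = 32/5 (p = 5 - (5/(-2) + 11/10) = 5 - (5*(-1/2) + 11*(1/10)) = 5 - (-5/2 + 11/10) = 5 - 1*(-7/5) = 5 + 7/5 = 32/5 ≈ 6.4000)
K(S, g) = -12
B = -56 (B = -8*7 = -56)
B - K(p, -17) = -56 - 1*(-12) = -56 + 12 = -44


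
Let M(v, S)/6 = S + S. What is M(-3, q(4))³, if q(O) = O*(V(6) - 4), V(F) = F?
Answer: 884736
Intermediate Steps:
q(O) = 2*O (q(O) = O*(6 - 4) = O*2 = 2*O)
M(v, S) = 12*S (M(v, S) = 6*(S + S) = 6*(2*S) = 12*S)
M(-3, q(4))³ = (12*(2*4))³ = (12*8)³ = 96³ = 884736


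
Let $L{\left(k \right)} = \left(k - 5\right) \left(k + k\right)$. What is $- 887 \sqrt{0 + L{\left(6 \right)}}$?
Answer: $- 1774 \sqrt{3} \approx -3072.7$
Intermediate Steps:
$L{\left(k \right)} = 2 k \left(-5 + k\right)$ ($L{\left(k \right)} = \left(-5 + k\right) 2 k = 2 k \left(-5 + k\right)$)
$- 887 \sqrt{0 + L{\left(6 \right)}} = - 887 \sqrt{0 + 2 \cdot 6 \left(-5 + 6\right)} = - 887 \sqrt{0 + 2 \cdot 6 \cdot 1} = - 887 \sqrt{0 + 12} = - 887 \sqrt{12} = - 887 \cdot 2 \sqrt{3} = - 1774 \sqrt{3}$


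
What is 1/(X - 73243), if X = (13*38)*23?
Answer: -1/61881 ≈ -1.6160e-5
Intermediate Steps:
X = 11362 (X = 494*23 = 11362)
1/(X - 73243) = 1/(11362 - 73243) = 1/(-61881) = -1/61881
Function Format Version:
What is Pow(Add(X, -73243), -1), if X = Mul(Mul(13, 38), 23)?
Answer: Rational(-1, 61881) ≈ -1.6160e-5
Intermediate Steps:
X = 11362 (X = Mul(494, 23) = 11362)
Pow(Add(X, -73243), -1) = Pow(Add(11362, -73243), -1) = Pow(-61881, -1) = Rational(-1, 61881)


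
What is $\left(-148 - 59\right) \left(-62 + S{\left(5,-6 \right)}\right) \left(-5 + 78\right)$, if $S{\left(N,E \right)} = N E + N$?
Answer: $1314657$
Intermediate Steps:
$S{\left(N,E \right)} = N + E N$ ($S{\left(N,E \right)} = E N + N = N + E N$)
$\left(-148 - 59\right) \left(-62 + S{\left(5,-6 \right)}\right) \left(-5 + 78\right) = \left(-148 - 59\right) \left(-62 + 5 \left(1 - 6\right)\right) \left(-5 + 78\right) = - 207 \left(-62 + 5 \left(-5\right)\right) 73 = - 207 \left(-62 - 25\right) 73 = - 207 \left(\left(-87\right) 73\right) = \left(-207\right) \left(-6351\right) = 1314657$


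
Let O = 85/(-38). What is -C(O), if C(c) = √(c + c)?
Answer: -I*√1615/19 ≈ -2.1151*I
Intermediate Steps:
O = -85/38 (O = 85*(-1/38) = -85/38 ≈ -2.2368)
C(c) = √2*√c (C(c) = √(2*c) = √2*√c)
-C(O) = -√2*√(-85/38) = -√2*I*√3230/38 = -I*√1615/19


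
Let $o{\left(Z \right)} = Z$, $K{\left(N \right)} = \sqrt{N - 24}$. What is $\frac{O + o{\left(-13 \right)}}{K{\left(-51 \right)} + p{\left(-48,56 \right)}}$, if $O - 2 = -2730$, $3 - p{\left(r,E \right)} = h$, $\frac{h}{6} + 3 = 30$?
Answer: $\frac{145273}{8452} + \frac{13705 i \sqrt{3}}{25356} \approx 17.188 + 0.93618 i$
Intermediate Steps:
$h = 162$ ($h = -18 + 6 \cdot 30 = -18 + 180 = 162$)
$p{\left(r,E \right)} = -159$ ($p{\left(r,E \right)} = 3 - 162 = -159$)
$K{\left(N \right)} = \sqrt{-24 + N}$
$O = -2728$ ($O = 2 - 2730 = -2728$)
$\frac{O + o{\left(-13 \right)}}{K{\left(-51 \right)} + p{\left(-48,56 \right)}} = \frac{-2728 - 13}{\sqrt{-24 - 51} - 159} = - \frac{2741}{\sqrt{-75} - 159} = - \frac{2741}{5 i \sqrt{3} - 159} = - \frac{2741}{-159 + 5 i \sqrt{3}}$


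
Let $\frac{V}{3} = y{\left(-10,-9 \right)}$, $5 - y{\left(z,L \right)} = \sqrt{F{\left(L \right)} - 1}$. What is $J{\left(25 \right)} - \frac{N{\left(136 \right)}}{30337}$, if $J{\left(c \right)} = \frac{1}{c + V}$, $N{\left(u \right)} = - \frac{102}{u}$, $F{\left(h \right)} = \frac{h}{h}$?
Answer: $\frac{30367}{1213480} \approx 0.025025$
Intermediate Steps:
$F{\left(h \right)} = 1$
$y{\left(z,L \right)} = 5$ ($y{\left(z,L \right)} = 5 - \sqrt{1 - 1} = 5 - \sqrt{0} = 5 - 0 = 5 + 0 = 5$)
$V = 15$ ($V = 3 \cdot 5 = 15$)
$J{\left(c \right)} = \frac{1}{15 + c}$ ($J{\left(c \right)} = \frac{1}{c + 15} = \frac{1}{15 + c}$)
$J{\left(25 \right)} - \frac{N{\left(136 \right)}}{30337} = \frac{1}{15 + 25} - \frac{\left(-102\right) \frac{1}{136}}{30337} = \frac{1}{40} - \left(-102\right) \frac{1}{136} \cdot \frac{1}{30337} = \frac{1}{40} - \left(- \frac{3}{4}\right) \frac{1}{30337} = \frac{1}{40} - - \frac{3}{121348} = \frac{1}{40} + \frac{3}{121348} = \frac{30367}{1213480}$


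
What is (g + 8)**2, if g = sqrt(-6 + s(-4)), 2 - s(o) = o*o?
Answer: 44 + 32*I*sqrt(5) ≈ 44.0 + 71.554*I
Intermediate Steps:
s(o) = 2 - o**2 (s(o) = 2 - o*o = 2 - o**2)
g = 2*I*sqrt(5) (g = sqrt(-6 + (2 - 1*(-4)**2)) = sqrt(-6 + (2 - 1*16)) = sqrt(-6 + (2 - 16)) = sqrt(-6 - 14) = sqrt(-20) = 2*I*sqrt(5) ≈ 4.4721*I)
(g + 8)**2 = (2*I*sqrt(5) + 8)**2 = (8 + 2*I*sqrt(5))**2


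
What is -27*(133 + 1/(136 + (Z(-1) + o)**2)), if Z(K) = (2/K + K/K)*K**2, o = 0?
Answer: -491994/137 ≈ -3591.2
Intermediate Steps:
Z(K) = K**2*(1 + 2/K) (Z(K) = (2/K + 1)*K**2 = (1 + 2/K)*K**2 = K**2*(1 + 2/K))
-27*(133 + 1/(136 + (Z(-1) + o)**2)) = -27*(133 + 1/(136 + (-(2 - 1) + 0)**2)) = -27*(133 + 1/(136 + (-1*1 + 0)**2)) = -27*(133 + 1/(136 + (-1 + 0)**2)) = -27*(133 + 1/(136 + (-1)**2)) = -27*(133 + 1/(136 + 1)) = -27*(133 + 1/137) = -27*18222/137 = -491994/137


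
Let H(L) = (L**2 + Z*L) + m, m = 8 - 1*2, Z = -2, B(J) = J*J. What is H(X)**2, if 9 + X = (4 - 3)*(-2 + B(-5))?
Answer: 30276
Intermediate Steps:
B(J) = J**2
m = 6 (m = 8 - 2 = 6)
X = 14 (X = -9 + (4 - 3)*(-2 + (-5)**2) = -9 + 1*(-2 + 25) = -9 + 1*23 = -9 + 23 = 14)
H(L) = 6 + L**2 - 2*L (H(L) = (L**2 - 2*L) + 6 = 6 + L**2 - 2*L)
H(X)**2 = (6 + 14**2 - 2*14)**2 = (6 + 196 - 28)**2 = 174**2 = 30276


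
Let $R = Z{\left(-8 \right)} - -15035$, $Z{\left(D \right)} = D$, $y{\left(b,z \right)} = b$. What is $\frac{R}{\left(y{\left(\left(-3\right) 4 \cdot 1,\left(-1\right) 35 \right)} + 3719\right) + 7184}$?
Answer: $\frac{15027}{10891} \approx 1.3798$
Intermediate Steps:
$R = 15027$ ($R = -8 - -15035 = -8 + 15035 = 15027$)
$\frac{R}{\left(y{\left(\left(-3\right) 4 \cdot 1,\left(-1\right) 35 \right)} + 3719\right) + 7184} = \frac{15027}{\left(\left(-3\right) 4 \cdot 1 + 3719\right) + 7184} = \frac{15027}{\left(\left(-12\right) 1 + 3719\right) + 7184} = \frac{15027}{\left(-12 + 3719\right) + 7184} = \frac{15027}{3707 + 7184} = \frac{15027}{10891}$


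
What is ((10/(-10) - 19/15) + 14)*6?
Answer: 352/5 ≈ 70.400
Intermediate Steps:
((10/(-10) - 19/15) + 14)*6 = ((10*(-⅒) - 19*1/15) + 14)*6 = ((-1 - 19/15) + 14)*6 = (-34/15 + 14)*6 = (176/15)*6 = 352/5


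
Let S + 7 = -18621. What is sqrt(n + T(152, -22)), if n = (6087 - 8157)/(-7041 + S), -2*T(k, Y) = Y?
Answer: sqrt(7301008001)/25669 ≈ 3.3288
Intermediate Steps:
S = -18628 (S = -7 - 18621 = -18628)
T(k, Y) = -Y/2
n = 2070/25669 (n = (6087 - 8157)/(-7041 - 18628) = -2070/(-25669) = -2070*(-1/25669) = 2070/25669 ≈ 0.080642)
sqrt(n + T(152, -22)) = sqrt(2070/25669 - 1/2*(-22)) = sqrt(2070/25669 + 11) = sqrt(284429/25669) = sqrt(7301008001)/25669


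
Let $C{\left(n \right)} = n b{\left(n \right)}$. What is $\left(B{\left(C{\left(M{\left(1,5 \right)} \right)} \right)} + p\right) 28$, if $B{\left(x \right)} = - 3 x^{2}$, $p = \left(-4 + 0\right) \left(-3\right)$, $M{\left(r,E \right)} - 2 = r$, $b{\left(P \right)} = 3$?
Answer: $-6468$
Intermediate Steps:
$M{\left(r,E \right)} = 2 + r$
$p = 12$ ($p = \left(-4\right) \left(-3\right) = 12$)
$C{\left(n \right)} = 3 n$ ($C{\left(n \right)} = n 3 = 3 n$)
$\left(B{\left(C{\left(M{\left(1,5 \right)} \right)} \right)} + p\right) 28 = \left(- 3 \left(3 \left(2 + 1\right)\right)^{2} + 12\right) 28 = \left(- 3 \left(3 \cdot 3\right)^{2} + 12\right) 28 = \left(- 3 \cdot 9^{2} + 12\right) 28 = \left(\left(-3\right) 81 + 12\right) 28 = \left(-243 + 12\right) 28 = \left(-231\right) 28 = -6468$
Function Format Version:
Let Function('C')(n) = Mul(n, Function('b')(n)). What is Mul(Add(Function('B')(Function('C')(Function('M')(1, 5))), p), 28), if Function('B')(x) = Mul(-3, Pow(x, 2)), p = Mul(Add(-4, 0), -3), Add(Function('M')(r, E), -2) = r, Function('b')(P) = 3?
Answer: -6468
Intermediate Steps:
Function('M')(r, E) = Add(2, r)
p = 12 (p = Mul(-4, -3) = 12)
Function('C')(n) = Mul(3, n) (Function('C')(n) = Mul(n, 3) = Mul(3, n))
Mul(Add(Function('B')(Function('C')(Function('M')(1, 5))), p), 28) = Mul(Add(Mul(-3, Pow(Mul(3, Add(2, 1)), 2)), 12), 28) = Mul(Add(Mul(-3, Pow(Mul(3, 3), 2)), 12), 28) = Mul(Add(Mul(-3, Pow(9, 2)), 12), 28) = Mul(Add(Mul(-3, 81), 12), 28) = Mul(Add(-243, 12), 28) = Mul(-231, 28) = -6468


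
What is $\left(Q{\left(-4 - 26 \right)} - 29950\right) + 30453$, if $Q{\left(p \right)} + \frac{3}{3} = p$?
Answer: $472$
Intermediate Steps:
$Q{\left(p \right)} = -1 + p$
$\left(Q{\left(-4 - 26 \right)} - 29950\right) + 30453 = \left(\left(-1 - 30\right) - 29950\right) + 30453 = \left(-31 - 29950\right) + 30453 = -29981 + 30453 = 472$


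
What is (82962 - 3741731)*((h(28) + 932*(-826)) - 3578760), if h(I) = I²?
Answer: 15907625128352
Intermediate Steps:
(82962 - 3741731)*((h(28) + 932*(-826)) - 3578760) = (82962 - 3741731)*((28² + 932*(-826)) - 3578760) = -3658769*((784 - 769832) - 3578760) = -3658769*(-769048 - 3578760) = -3658769*(-4347808) = 15907625128352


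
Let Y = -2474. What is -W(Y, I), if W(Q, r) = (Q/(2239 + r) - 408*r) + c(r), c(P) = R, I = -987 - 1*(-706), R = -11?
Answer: -112228386/979 ≈ -1.1464e+5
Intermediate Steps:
I = -281 (I = -987 + 706 = -281)
c(P) = -11
W(Q, r) = -11 - 408*r + Q/(2239 + r) (W(Q, r) = (Q/(2239 + r) - 408*r) - 11 = (-408*r + Q/(2239 + r)) - 11 = -11 - 408*r + Q/(2239 + r))
-W(Y, I) = -(-24629 - 2474 - 913523*(-281) - 408*(-281)²)/(2239 - 281) = -(-24629 - 2474 + 256699963 - 408*78961)/1958 = -(-24629 - 2474 + 256699963 - 32216088)/1958 = -224456772/1958 = -1*112228386/979 = -112228386/979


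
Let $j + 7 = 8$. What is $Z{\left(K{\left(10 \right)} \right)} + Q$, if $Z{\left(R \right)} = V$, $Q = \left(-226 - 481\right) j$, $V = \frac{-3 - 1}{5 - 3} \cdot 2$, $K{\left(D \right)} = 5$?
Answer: $-711$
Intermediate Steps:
$j = 1$ ($j = -7 + 8 = 1$)
$V = -4$ ($V = - \frac{4}{2} \cdot 2 = \left(-4\right) \frac{1}{2} \cdot 2 = \left(-2\right) 2 = -4$)
$Q = -707$ ($Q = \left(-226 - 481\right) 1 = \left(-707\right) 1 = -707$)
$Z{\left(R \right)} = -4$
$Z{\left(K{\left(10 \right)} \right)} + Q = -4 - 707 = -711$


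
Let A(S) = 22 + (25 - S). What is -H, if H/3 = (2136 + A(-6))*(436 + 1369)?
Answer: -11853435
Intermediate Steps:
A(S) = 47 - S
H = 11853435 (H = 3*((2136 + (47 - 1*(-6)))*(436 + 1369)) = 3*((2136 + (47 + 6))*1805) = 3*((2136 + 53)*1805) = 3*(2189*1805) = 3*3951145 = 11853435)
-H = -1*11853435 = -11853435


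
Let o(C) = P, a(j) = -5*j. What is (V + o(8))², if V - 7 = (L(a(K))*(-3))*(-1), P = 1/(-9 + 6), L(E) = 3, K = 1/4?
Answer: 2209/9 ≈ 245.44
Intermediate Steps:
K = ¼ ≈ 0.25000
P = -⅓ (P = 1/(-3) = -⅓ ≈ -0.33333)
o(C) = -⅓
V = 16 (V = 7 + (3*(-3))*(-1) = 7 - 9*(-1) = 7 + 9 = 16)
(V + o(8))² = (16 - ⅓)² = (47/3)² = 2209/9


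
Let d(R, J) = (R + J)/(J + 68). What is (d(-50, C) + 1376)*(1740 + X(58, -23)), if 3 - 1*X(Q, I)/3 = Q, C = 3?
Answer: 153797175/71 ≈ 2.1662e+6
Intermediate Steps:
X(Q, I) = 9 - 3*Q
d(R, J) = (J + R)/(68 + J)
(d(-50, C) + 1376)*(1740 + X(58, -23)) = ((3 - 50)/(68 + 3) + 1376)*(1740 + (9 - 3*58)) = (-47/71 + 1376)*(1740 + (9 - 174)) = ((1/71)*(-47) + 1376)*(1740 - 165) = (-47/71 + 1376)*1575 = (97649/71)*1575 = 153797175/71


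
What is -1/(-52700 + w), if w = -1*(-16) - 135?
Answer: 1/52819 ≈ 1.8933e-5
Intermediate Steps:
w = -119 (w = 16 - 135 = -119)
-1/(-52700 + w) = -1/(-52700 - 119) = -1/(-52819) = -1*(-1/52819) = 1/52819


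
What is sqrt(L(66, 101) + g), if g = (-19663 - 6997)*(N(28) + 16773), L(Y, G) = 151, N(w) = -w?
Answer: I*sqrt(446421549) ≈ 21129.0*I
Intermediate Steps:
g = -446421700 (g = (-19663 - 6997)*(-1*28 + 16773) = -26660*(-28 + 16773) = -26660*16745 = -446421700)
sqrt(L(66, 101) + g) = sqrt(151 - 446421700) = sqrt(-446421549) = I*sqrt(446421549)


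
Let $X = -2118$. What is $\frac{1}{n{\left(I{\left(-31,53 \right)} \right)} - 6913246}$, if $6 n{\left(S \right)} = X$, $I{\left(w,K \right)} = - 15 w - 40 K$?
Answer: $- \frac{1}{6913599} \approx -1.4464 \cdot 10^{-7}$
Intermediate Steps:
$I{\left(w,K \right)} = - 40 K - 15 w$
$n{\left(S \right)} = -353$ ($n{\left(S \right)} = \frac{1}{6} \left(-2118\right) = -353$)
$\frac{1}{n{\left(I{\left(-31,53 \right)} \right)} - 6913246} = \frac{1}{-353 - 6913246} = \frac{1}{-6913599} = - \frac{1}{6913599}$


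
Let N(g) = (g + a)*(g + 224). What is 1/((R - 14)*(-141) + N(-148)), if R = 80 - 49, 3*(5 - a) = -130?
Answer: -3/29915 ≈ -0.00010028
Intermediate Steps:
a = 145/3 (a = 5 - ⅓*(-130) = 5 + 130/3 = 145/3 ≈ 48.333)
R = 31
N(g) = (224 + g)*(145/3 + g) (N(g) = (g + 145/3)*(g + 224) = (145/3 + g)*(224 + g) = (224 + g)*(145/3 + g))
1/((R - 14)*(-141) + N(-148)) = 1/((31 - 14)*(-141) + (32480/3 + (-148)² + (817/3)*(-148))) = 1/(17*(-141) + (32480/3 + 21904 - 120916/3)) = 1/(-2397 - 22724/3) = 1/(-29915/3) = -3/29915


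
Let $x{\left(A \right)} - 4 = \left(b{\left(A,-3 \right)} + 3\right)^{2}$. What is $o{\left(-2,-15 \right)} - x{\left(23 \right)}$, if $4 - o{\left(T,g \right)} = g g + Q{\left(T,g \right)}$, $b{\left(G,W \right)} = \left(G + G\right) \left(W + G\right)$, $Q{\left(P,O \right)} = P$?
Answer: $-852152$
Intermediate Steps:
$b{\left(G,W \right)} = 2 G \left(G + W\right)$
$o{\left(T,g \right)} = 4 - T - g^{2}$ ($o{\left(T,g \right)} = 4 - \left(g g + T\right) = 4 - \left(g^{2} + T\right) = 4 - \left(T + g^{2}\right) = 4 - T - g^{2}$)
$x{\left(A \right)} = 4 + \left(3 + 2 A \left(-3 + A\right)\right)^{2}$ ($x{\left(A \right)} = 4 + \left(2 A \left(A - 3\right) + 3\right)^{2} = 4 + \left(2 A \left(-3 + A\right) + 3\right)^{2} = 4 + \left(3 + 2 A \left(-3 + A\right)\right)^{2}$)
$o{\left(-2,-15 \right)} - x{\left(23 \right)} = \left(4 - -2 - \left(-15\right)^{2}\right) - \left(4 + \left(3 + 2 \cdot 23 \left(-3 + 23\right)\right)^{2}\right) = \left(4 + 2 - 225\right) - \left(4 + \left(3 + 2 \cdot 23 \cdot 20\right)^{2}\right) = \left(4 + 2 - 225\right) - \left(4 + \left(3 + 920\right)^{2}\right) = -219 - \left(4 + 923^{2}\right) = -219 - \left(4 + 851929\right) = -219 - 851933 = -852152$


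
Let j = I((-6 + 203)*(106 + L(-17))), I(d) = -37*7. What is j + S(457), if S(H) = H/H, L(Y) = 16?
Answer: -258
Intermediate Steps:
I(d) = -259
S(H) = 1
j = -259
j + S(457) = -259 + 1 = -258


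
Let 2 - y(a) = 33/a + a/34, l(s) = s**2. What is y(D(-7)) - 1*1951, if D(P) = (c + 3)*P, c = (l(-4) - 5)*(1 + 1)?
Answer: -11564803/5950 ≈ -1943.7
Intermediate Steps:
c = 22 (c = ((-4)**2 - 5)*(1 + 1) = (16 - 5)*2 = 11*2 = 22)
D(P) = 25*P (D(P) = (22 + 3)*P = 25*P)
y(a) = 2 - 33/a - a/34 (y(a) = 2 - (33/a + a/34) = 2 + (-33/a - a/34) = 2 - 33/a - a/34)
y(D(-7)) - 1*1951 = (2 - 33/(25*(-7)) - 25*(-7)/34) - 1*1951 = (2 - 33/(-175) - 1/34*(-175)) - 1951 = (2 - 33*(-1/175) + 175/34) - 1951 = (2 + 33/175 + 175/34) - 1951 = 43647/5950 - 1951 = -11564803/5950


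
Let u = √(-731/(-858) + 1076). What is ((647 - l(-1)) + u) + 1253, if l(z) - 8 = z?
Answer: 1893 + √792739662/858 ≈ 1925.8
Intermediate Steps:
l(z) = 8 + z
u = √792739662/858 (u = √(-731*(-1/858) + 1076) = √(731/858 + 1076) = √(923939/858) = √792739662/858 ≈ 32.815)
((647 - l(-1)) + u) + 1253 = ((647 - (8 - 1)) + √792739662/858) + 1253 = ((647 - 1*7) + √792739662/858) + 1253 = ((647 - 7) + √792739662/858) + 1253 = (640 + √792739662/858) + 1253 = 1893 + √792739662/858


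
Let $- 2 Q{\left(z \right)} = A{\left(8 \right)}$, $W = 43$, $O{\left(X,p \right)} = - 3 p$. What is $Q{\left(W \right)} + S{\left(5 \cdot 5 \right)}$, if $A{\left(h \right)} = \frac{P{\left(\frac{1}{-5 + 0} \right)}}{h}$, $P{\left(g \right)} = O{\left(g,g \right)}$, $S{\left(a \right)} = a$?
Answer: $\frac{1997}{80} \approx 24.962$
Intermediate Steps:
$P{\left(g \right)} = - 3 g$
$A{\left(h \right)} = \frac{3}{5 h}$ ($A{\left(h \right)} = \frac{\left(-3\right) \frac{1}{-5 + 0}}{h} = \frac{\left(-3\right) \frac{1}{-5}}{h} = \frac{\left(-3\right) \left(- \frac{1}{5}\right)}{h} = \frac{3}{5 h}$)
$Q{\left(z \right)} = - \frac{3}{80}$ ($Q{\left(z \right)} = - \frac{\frac{3}{5} \cdot \frac{1}{8}}{2} = \left(- \frac{1}{2}\right) \frac{3}{40} = - \frac{3}{80}$)
$Q{\left(W \right)} + S{\left(5 \cdot 5 \right)} = - \frac{3}{80} + 5 \cdot 5 = - \frac{3}{80} + 25 = \frac{1997}{80}$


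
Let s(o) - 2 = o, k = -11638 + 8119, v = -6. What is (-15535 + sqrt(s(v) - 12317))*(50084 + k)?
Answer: -723387275 + 5168715*I ≈ -7.2339e+8 + 5.1687e+6*I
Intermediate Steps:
k = -3519
s(o) = 2 + o
(-15535 + sqrt(s(v) - 12317))*(50084 + k) = (-15535 + sqrt((2 - 6) - 12317))*(50084 - 3519) = (-15535 + sqrt(-4 - 12317))*46565 = (-15535 + sqrt(-12321))*46565 = (-15535 + 111*I)*46565 = -723387275 + 5168715*I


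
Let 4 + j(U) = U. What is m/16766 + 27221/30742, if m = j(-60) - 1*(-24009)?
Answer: 298126119/128855093 ≈ 2.3137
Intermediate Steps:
j(U) = -4 + U
m = 23945 (m = (-4 - 60) - 1*(-24009) = -64 + 24009 = 23945)
m/16766 + 27221/30742 = 23945/16766 + 27221/30742 = 298126119/128855093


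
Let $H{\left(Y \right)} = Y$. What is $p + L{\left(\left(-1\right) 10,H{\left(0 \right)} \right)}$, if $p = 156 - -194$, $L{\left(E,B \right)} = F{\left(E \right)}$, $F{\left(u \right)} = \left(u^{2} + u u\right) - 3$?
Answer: $547$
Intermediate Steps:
$F{\left(u \right)} = -3 + 2 u^{2}$ ($F{\left(u \right)} = \left(u^{2} + u^{2}\right) - 3 = 2 u^{2} - 3 = -3 + 2 u^{2}$)
$L{\left(E,B \right)} = -3 + 2 E^{2}$
$p = 350$ ($p = 156 + 194 = 350$)
$p + L{\left(\left(-1\right) 10,H{\left(0 \right)} \right)} = 350 - \left(3 - 2 \left(\left(-1\right) 10\right)^{2}\right) = 350 - \left(3 - 2 \left(-10\right)^{2}\right) = 350 + \left(-3 + 2 \cdot 100\right) = 350 + \left(-3 + 200\right) = 350 + 197 = 547$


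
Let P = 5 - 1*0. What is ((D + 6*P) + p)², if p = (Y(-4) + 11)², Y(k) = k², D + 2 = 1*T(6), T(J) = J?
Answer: 582169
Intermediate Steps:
D = 4 (D = -2 + 1*6 = -2 + 6 = 4)
P = 5 (P = 5 + 0 = 5)
p = 729 (p = ((-4)² + 11)² = (16 + 11)² = 27² = 729)
((D + 6*P) + p)² = ((4 + 6*5) + 729)² = ((4 + 30) + 729)² = (34 + 729)² = 763² = 582169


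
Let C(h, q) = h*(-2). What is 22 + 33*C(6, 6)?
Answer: -374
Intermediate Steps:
C(h, q) = -2*h
22 + 33*C(6, 6) = 22 + 33*(-2*6) = 22 + 33*(-12) = 22 - 396 = -374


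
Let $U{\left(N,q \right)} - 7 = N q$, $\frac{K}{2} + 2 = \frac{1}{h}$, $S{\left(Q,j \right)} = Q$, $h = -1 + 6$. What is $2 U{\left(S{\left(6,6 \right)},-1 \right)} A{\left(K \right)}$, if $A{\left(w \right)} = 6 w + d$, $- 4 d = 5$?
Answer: $- \frac{457}{10} \approx -45.7$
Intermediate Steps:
$h = 5$
$d = - \frac{5}{4}$ ($d = \left(- \frac{1}{4}\right) 5 = - \frac{5}{4} \approx -1.25$)
$K = - \frac{18}{5}$ ($K = -4 + \frac{2}{5} = - \frac{18}{5} \approx -3.6$)
$A{\left(w \right)} = - \frac{5}{4} + 6 w$ ($A{\left(w \right)} = 6 w - \frac{5}{4} = - \frac{5}{4} + 6 w$)
$U{\left(N,q \right)} = 7 + N q$
$2 U{\left(S{\left(6,6 \right)},-1 \right)} A{\left(K \right)} = 2 \left(7 + 6 \left(-1\right)\right) \left(- \frac{5}{4} + 6 \left(- \frac{18}{5}\right)\right) = 2 \left(7 - 6\right) \left(- \frac{5}{4} - \frac{108}{5}\right) = 2 \cdot 1 \left(- \frac{457}{20}\right) = 2 \left(- \frac{457}{20}\right) = - \frac{457}{10}$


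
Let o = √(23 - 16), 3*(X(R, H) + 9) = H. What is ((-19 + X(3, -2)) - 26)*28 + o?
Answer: -4592/3 + √7 ≈ -1528.0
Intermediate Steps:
X(R, H) = -9 + H/3
o = √7 ≈ 2.6458
((-19 + X(3, -2)) - 26)*28 + o = ((-19 + (-9 + (⅓)*(-2))) - 26)*28 + √7 = ((-19 + (-9 - ⅔)) - 26)*28 + √7 = ((-19 - 29/3) - 26)*28 + √7 = (-86/3 - 26)*28 + √7 = -164/3*28 + √7 = -4592/3 + √7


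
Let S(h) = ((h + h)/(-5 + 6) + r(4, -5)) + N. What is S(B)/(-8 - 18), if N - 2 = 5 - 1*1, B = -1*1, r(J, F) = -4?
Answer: 0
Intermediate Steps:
B = -1
N = 6 (N = 2 + (5 - 1*1) = 2 + (5 - 1) = 2 + 4 = 6)
S(h) = 2 + 2*h (S(h) = ((h + h)/(-5 + 6) - 4) + 6 = ((2*h)/1 - 4) + 6 = ((2*h)*1 - 4) + 6 = (2*h - 4) + 6 = (-4 + 2*h) + 6 = 2 + 2*h)
S(B)/(-8 - 18) = (2 + 2*(-1))/(-8 - 18) = (2 - 2)/(-26) = -1/26*0 = 0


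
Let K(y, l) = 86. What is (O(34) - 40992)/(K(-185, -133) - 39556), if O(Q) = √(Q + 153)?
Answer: 20496/19735 - √187/39470 ≈ 1.0382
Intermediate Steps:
O(Q) = √(153 + Q)
(O(34) - 40992)/(K(-185, -133) - 39556) = (√(153 + 34) - 40992)/(86 - 39556) = (√187 - 40992)/(-39470) = (-40992 + √187)*(-1/39470) = 20496/19735 - √187/39470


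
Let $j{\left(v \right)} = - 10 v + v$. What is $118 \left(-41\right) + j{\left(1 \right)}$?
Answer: $-4847$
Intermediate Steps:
$j{\left(v \right)} = - 9 v$
$118 \left(-41\right) + j{\left(1 \right)} = 118 \left(-41\right) - 9 = -4838 - 9 = -4847$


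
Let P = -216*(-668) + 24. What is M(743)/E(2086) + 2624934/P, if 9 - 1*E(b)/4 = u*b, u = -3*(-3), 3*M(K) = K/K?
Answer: 12314218621/677003670 ≈ 18.189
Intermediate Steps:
M(K) = ⅓ (M(K) = (K/K)/3 = (⅓)*1 = ⅓)
u = 9
E(b) = 36 - 36*b
P = 144312 (P = 144288 + 24 = 144312)
M(743)/E(2086) + 2624934/P = 1/(3*(36 - 36*2086)) + 2624934/144312 = 1/(3*(36 - 75096)) + 2624934*(1/144312) = (⅓)/(-75060) + 437489/24052 = (⅓)*(-1/75060) + 437489/24052 = -1/225180 + 437489/24052 = 12314218621/677003670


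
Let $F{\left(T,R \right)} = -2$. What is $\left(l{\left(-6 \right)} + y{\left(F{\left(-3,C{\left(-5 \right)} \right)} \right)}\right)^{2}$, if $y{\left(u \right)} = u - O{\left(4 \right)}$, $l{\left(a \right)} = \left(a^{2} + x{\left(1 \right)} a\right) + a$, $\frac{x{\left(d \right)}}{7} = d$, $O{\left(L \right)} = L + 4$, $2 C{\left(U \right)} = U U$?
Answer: $484$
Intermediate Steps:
$C{\left(U \right)} = \frac{U^{2}}{2}$ ($C{\left(U \right)} = \frac{U U}{2} = \frac{U^{2}}{2}$)
$O{\left(L \right)} = 4 + L$
$x{\left(d \right)} = 7 d$
$l{\left(a \right)} = a^{2} + 8 a$ ($l{\left(a \right)} = \left(a^{2} + 7 \cdot 1 a\right) + a = \left(a^{2} + 7 a\right) + a = a^{2} + 8 a$)
$y{\left(u \right)} = -8 + u$ ($y{\left(u \right)} = u - \left(4 + 4\right) = u - 8 = -8 + u$)
$\left(l{\left(-6 \right)} + y{\left(F{\left(-3,C{\left(-5 \right)} \right)} \right)}\right)^{2} = \left(- 6 \left(8 - 6\right) - 10\right)^{2} = \left(\left(-6\right) 2 - 10\right)^{2} = \left(-12 - 10\right)^{2} = \left(-22\right)^{2} = 484$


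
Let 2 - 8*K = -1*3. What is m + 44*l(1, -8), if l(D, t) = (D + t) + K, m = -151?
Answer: -863/2 ≈ -431.50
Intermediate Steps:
K = 5/8 (K = ¼ - (-1)*3/8 = ¼ - ⅛*(-3) = ¼ + 3/8 = 5/8 ≈ 0.62500)
l(D, t) = 5/8 + D + t (l(D, t) = (D + t) + 5/8 = 5/8 + D + t)
m + 44*l(1, -8) = -151 + 44*(5/8 + 1 - 8) = -151 + 44*(-51/8) = -151 - 561/2 = -863/2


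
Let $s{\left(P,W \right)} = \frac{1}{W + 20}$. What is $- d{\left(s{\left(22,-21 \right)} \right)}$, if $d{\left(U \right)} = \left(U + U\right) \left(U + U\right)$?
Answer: $-4$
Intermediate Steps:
$s{\left(P,W \right)} = \frac{1}{20 + W}$
$d{\left(U \right)} = 4 U^{2}$ ($d{\left(U \right)} = 2 U 2 U = 4 U^{2}$)
$- d{\left(s{\left(22,-21 \right)} \right)} = - 4 \left(\frac{1}{20 - 21}\right)^{2} = - 4 \left(\frac{1}{-1}\right)^{2} = - 4 \left(-1\right)^{2} = - 4 \cdot 1 = \left(-1\right) 4 = -4$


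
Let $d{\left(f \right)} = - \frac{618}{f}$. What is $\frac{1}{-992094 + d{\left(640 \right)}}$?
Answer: $- \frac{320}{317470389} \approx -1.008 \cdot 10^{-6}$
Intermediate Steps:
$\frac{1}{-992094 + d{\left(640 \right)}} = \frac{1}{-992094 - \frac{618}{640}} = \frac{1}{-992094 - \frac{309}{320}} = \frac{1}{- \frac{317470389}{320}} = - \frac{320}{317470389}$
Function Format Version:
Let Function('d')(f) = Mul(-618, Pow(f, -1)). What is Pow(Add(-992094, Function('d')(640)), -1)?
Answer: Rational(-320, 317470389) ≈ -1.0080e-6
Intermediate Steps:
Pow(Add(-992094, Function('d')(640)), -1) = Pow(Add(-992094, Mul(-618, Pow(640, -1))), -1) = Pow(Add(-992094, Mul(-618, Rational(1, 640))), -1) = Pow(Add(-992094, Rational(-309, 320)), -1) = Pow(Rational(-317470389, 320), -1) = Rational(-320, 317470389)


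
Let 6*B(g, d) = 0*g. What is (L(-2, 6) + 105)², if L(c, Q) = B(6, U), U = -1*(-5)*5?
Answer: 11025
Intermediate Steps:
U = 25 (U = 5*5 = 25)
B(g, d) = 0 (B(g, d) = (0*g)/6 = (⅙)*0 = 0)
L(c, Q) = 0
(L(-2, 6) + 105)² = (0 + 105)² = 105² = 11025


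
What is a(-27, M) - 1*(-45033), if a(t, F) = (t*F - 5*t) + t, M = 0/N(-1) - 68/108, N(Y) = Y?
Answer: 45158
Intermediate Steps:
M = -17/27 (M = 0/(-1) - 68/108 = 0*(-1) - 68*1/108 = 0 - 17/27 = -17/27 ≈ -0.62963)
a(t, F) = -4*t + F*t (a(t, F) = (F*t - 5*t) + t = (-5*t + F*t) + t = -4*t + F*t)
a(-27, M) - 1*(-45033) = -27*(-4 - 17/27) - 1*(-45033) = -27*(-125/27) + 45033 = 125 + 45033 = 45158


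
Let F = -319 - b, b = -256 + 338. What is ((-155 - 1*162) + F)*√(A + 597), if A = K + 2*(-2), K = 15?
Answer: -2872*√38 ≈ -17704.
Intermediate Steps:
A = 11 (A = 15 + 2*(-2) = 15 - 4 = 11)
b = 82
F = -401 (F = -319 - 1*82 = -319 - 82 = -401)
((-155 - 1*162) + F)*√(A + 597) = ((-155 - 1*162) - 401)*√(11 + 597) = ((-155 - 162) - 401)*√608 = (-317 - 401)*(4*√38) = -2872*√38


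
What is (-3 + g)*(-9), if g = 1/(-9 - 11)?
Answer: 549/20 ≈ 27.450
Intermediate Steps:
g = -1/20 (g = 1/(-20) = -1/20 ≈ -0.050000)
(-3 + g)*(-9) = (-3 - 1/20)*(-9) = -61/20*(-9) = 549/20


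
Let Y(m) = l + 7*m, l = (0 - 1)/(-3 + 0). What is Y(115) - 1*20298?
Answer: -58478/3 ≈ -19493.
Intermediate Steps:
l = ⅓ (l = -1/(-3) = -1*(-⅓) = ⅓ ≈ 0.33333)
Y(m) = ⅓ + 7*m
Y(115) - 1*20298 = (⅓ + 7*115) - 1*20298 = (⅓ + 805) - 20298 = 2416/3 - 20298 = -58478/3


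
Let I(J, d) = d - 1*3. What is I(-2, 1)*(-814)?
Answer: 1628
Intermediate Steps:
I(J, d) = -3 + d (I(J, d) = d - 3 = -3 + d)
I(-2, 1)*(-814) = (-3 + 1)*(-814) = -2*(-814) = 1628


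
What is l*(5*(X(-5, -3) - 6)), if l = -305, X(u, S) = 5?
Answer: 1525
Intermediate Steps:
l*(5*(X(-5, -3) - 6)) = -1525*(5 - 6) = -1525*(-1) = -305*(-5) = 1525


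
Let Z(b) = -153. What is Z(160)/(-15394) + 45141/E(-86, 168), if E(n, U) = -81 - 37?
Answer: -173720625/454123 ≈ -382.54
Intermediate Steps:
E(n, U) = -118
Z(160)/(-15394) + 45141/E(-86, 168) = -153/(-15394) + 45141/(-118) = -153*(-1/15394) + 45141*(-1/118) = 153/15394 - 45141/118 = -173720625/454123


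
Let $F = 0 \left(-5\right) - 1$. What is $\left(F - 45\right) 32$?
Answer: $-1472$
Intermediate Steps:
$F = -1$ ($F = 0 - 1 = -1$)
$\left(F - 45\right) 32 = \left(-1 - 45\right) 32 = \left(-46\right) 32 = -1472$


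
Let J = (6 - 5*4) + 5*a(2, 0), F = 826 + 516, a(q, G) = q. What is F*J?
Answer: -5368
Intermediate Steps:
F = 1342
J = -4 (J = (6 - 5*4) + 5*2 = (6 - 20) + 10 = -14 + 10 = -4)
F*J = 1342*(-4) = -5368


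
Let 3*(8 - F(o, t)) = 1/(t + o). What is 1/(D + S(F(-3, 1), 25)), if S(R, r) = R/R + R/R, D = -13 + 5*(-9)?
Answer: -1/56 ≈ -0.017857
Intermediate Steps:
F(o, t) = 8 - 1/(3*(o + t)) (F(o, t) = 8 - 1/(3*(t + o)) = 8 - 1/(3*(o + t)))
D = -58 (D = -13 - 45 = -58)
S(R, r) = 2 (S(R, r) = 1 + 1 = 2)
1/(D + S(F(-3, 1), 25)) = 1/(-58 + 2) = 1/(-56) = -1/56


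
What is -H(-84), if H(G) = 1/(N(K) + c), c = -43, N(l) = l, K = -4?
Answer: 1/47 ≈ 0.021277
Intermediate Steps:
H(G) = -1/47 (H(G) = 1/(-4 - 43) = 1/(-47) = -1/47)
-H(-84) = -1*(-1/47) = 1/47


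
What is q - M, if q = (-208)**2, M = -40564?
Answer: 83828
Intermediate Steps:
q = 43264
q - M = 43264 - 1*(-40564) = 43264 + 40564 = 83828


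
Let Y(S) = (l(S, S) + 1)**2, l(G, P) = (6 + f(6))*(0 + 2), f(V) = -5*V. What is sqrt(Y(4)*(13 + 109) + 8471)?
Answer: sqrt(277969) ≈ 527.23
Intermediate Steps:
l(G, P) = -48 (l(G, P) = (6 - 5*6)*(0 + 2) = (6 - 30)*2 = -24*2 = -48)
Y(S) = 2209 (Y(S) = (-48 + 1)**2 = (-47)**2 = 2209)
sqrt(Y(4)*(13 + 109) + 8471) = sqrt(2209*(13 + 109) + 8471) = sqrt(2209*122 + 8471) = sqrt(269498 + 8471) = sqrt(277969)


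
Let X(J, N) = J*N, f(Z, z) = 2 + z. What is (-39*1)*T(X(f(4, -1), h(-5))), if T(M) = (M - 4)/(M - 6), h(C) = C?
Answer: -351/11 ≈ -31.909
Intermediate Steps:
T(M) = (-4 + M)/(-6 + M)
(-39*1)*T(X(f(4, -1), h(-5))) = (-39*1)*((-4 + (2 - 1)*(-5))/(-6 + (2 - 1)*(-5))) = -39*(-4 + 1*(-5))/(-6 + 1*(-5)) = -39*(-4 - 5)/(-6 - 5) = -39*(-9)/(-11) = -(-39)*(-9)/11 = -39*9/11 = -351/11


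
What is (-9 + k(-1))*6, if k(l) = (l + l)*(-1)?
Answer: -42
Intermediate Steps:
k(l) = -2*l (k(l) = (2*l)*(-1) = -2*l)
(-9 + k(-1))*6 = (-9 - 2*(-1))*6 = (-9 + 2)*6 = -7*6 = -42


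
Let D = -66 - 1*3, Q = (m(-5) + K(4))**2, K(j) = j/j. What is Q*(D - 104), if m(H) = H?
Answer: -2768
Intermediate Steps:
K(j) = 1
Q = 16 (Q = (-5 + 1)**2 = (-4)**2 = 16)
D = -69 (D = -66 - 3 = -69)
Q*(D - 104) = 16*(-69 - 104) = 16*(-173) = -2768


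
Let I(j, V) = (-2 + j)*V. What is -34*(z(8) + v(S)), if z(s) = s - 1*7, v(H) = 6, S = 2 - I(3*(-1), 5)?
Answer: -238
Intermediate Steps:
I(j, V) = V*(-2 + j)
S = 27 (S = 2 - 5*(-2 + 3*(-1)) = 2 - 5*(-2 - 3) = 2 - 5*(-5) = 2 - 1*(-25) = 2 + 25 = 27)
z(s) = -7 + s (z(s) = s - 7 = -7 + s)
-34*(z(8) + v(S)) = -34*((-7 + 8) + 6) = -34*(1 + 6) = -34*7 = -238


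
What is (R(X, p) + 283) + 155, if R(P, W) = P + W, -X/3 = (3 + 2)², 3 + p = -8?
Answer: 352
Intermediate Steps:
p = -11 (p = -3 - 8 = -11)
X = -75 (X = -3*(3 + 2)² = -3*5² = -3*25 = -75)
(R(X, p) + 283) + 155 = ((-75 - 11) + 283) + 155 = (-86 + 283) + 155 = 197 + 155 = 352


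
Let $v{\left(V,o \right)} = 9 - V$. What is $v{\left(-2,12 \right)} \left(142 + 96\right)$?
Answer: $2618$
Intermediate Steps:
$v{\left(-2,12 \right)} \left(142 + 96\right) = \left(9 - -2\right) \left(142 + 96\right) = \left(9 + 2\right) 238 = 11 \cdot 238 = 2618$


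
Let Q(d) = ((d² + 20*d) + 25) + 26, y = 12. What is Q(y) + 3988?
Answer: 4423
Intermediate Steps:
Q(d) = 51 + d² + 20*d (Q(d) = (25 + d² + 20*d) + 26 = 51 + d² + 20*d)
Q(y) + 3988 = (51 + 12² + 20*12) + 3988 = (51 + 144 + 240) + 3988 = 435 + 3988 = 4423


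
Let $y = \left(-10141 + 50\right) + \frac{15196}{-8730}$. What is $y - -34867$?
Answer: $\frac{108139642}{4365} \approx 24774.0$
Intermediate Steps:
$y = - \frac{44054813}{4365}$ ($y = -10091 + 15196 \left(- \frac{1}{8730}\right) = -10091 - \frac{7598}{4365} = - \frac{44054813}{4365} \approx -10093.0$)
$y - -34867 = - \frac{44054813}{4365} - -34867 = - \frac{44054813}{4365} + 34867 = \frac{108139642}{4365}$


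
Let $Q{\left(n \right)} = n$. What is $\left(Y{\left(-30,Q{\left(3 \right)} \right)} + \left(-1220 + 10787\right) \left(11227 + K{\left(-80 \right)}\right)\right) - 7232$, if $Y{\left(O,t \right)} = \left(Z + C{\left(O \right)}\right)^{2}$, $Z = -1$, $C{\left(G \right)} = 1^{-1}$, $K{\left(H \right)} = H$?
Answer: $106636117$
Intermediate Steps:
$C{\left(G \right)} = 1$
$Y{\left(O,t \right)} = 0$ ($Y{\left(O,t \right)} = \left(-1 + 1\right)^{2} = 0^{2} = 0$)
$\left(Y{\left(-30,Q{\left(3 \right)} \right)} + \left(-1220 + 10787\right) \left(11227 + K{\left(-80 \right)}\right)\right) - 7232 = \left(0 + \left(-1220 + 10787\right) \left(11227 - 80\right)\right) - 7232 = \left(0 + 9567 \cdot 11147\right) - 7232 = \left(0 + 106643349\right) - 7232 = 106643349 - 7232 = 106636117$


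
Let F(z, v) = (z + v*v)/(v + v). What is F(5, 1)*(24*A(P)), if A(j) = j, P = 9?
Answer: 648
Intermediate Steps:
F(z, v) = (z + v²)/(2*v) (F(z, v) = (z + v²)/((2*v)) = (z + v²)*(1/(2*v)) = (z + v²)/(2*v))
F(5, 1)*(24*A(P)) = ((½)*(5 + 1²)/1)*(24*9) = ((½)*1*(5 + 1))*216 = ((½)*1*6)*216 = 3*216 = 648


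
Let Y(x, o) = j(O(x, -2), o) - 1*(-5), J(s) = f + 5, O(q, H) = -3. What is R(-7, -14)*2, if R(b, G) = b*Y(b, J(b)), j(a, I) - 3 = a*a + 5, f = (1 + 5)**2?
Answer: -308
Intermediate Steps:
f = 36 (f = 6**2 = 36)
j(a, I) = 8 + a**2 (j(a, I) = 3 + (a*a + 5) = 3 + (a**2 + 5) = 3 + (5 + a**2) = 8 + a**2)
J(s) = 41 (J(s) = 36 + 5 = 41)
Y(x, o) = 22 (Y(x, o) = (8 + (-3)**2) - 1*(-5) = (8 + 9) + 5 = 17 + 5 = 22)
R(b, G) = 22*b (R(b, G) = b*22 = 22*b)
R(-7, -14)*2 = (22*(-7))*2 = -154*2 = -308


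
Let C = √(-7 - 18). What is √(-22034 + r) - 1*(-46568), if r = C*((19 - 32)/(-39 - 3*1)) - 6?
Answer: 46568 + √(-38878560 + 2730*I)/42 ≈ 46568.0 + 148.46*I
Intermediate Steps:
C = 5*I (C = √(-25) = 5*I ≈ 5.0*I)
r = -6 + 65*I/42 (r = (5*I)*((19 - 32)/(-39 - 3*1)) - 6 = (5*I)*(-13/(-39 - 3)) - 6 = (5*I)*(-13/(-42)) - 6 = (5*I)*(-13*(-1/42)) - 6 = (5*I)*(13/42) - 6 = 65*I/42 - 6 = -6 + 65*I/42 ≈ -6.0 + 1.5476*I)
√(-22034 + r) - 1*(-46568) = √(-22034 + (-6 + 65*I/42)) - 1*(-46568) = √(-22040 + 65*I/42) + 46568 = 46568 + √(-22040 + 65*I/42)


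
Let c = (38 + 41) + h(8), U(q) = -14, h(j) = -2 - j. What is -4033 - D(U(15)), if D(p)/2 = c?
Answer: -4171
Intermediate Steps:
c = 69 (c = (38 + 41) + (-2 - 1*8) = 79 + (-2 - 8) = 79 - 10 = 69)
D(p) = 138 (D(p) = 2*69 = 138)
-4033 - D(U(15)) = -4033 - 1*138 = -4033 - 138 = -4171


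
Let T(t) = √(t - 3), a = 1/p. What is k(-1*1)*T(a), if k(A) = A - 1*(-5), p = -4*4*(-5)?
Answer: I*√1195/5 ≈ 6.9138*I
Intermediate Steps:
p = 80 (p = -16*(-5) = 80)
k(A) = 5 + A (k(A) = A + 5 = 5 + A)
a = 1/80 ≈ 0.012500
T(t) = √(-3 + t)
k(-1*1)*T(a) = (5 - 1*1)*√(-3 + 1/80) = (5 - 1)*√(-239/80) = 4*(I*√1195/20) = I*√1195/5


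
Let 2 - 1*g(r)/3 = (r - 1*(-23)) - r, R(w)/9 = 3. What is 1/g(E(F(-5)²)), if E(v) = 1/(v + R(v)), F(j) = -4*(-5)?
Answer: -1/63 ≈ -0.015873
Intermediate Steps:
R(w) = 27 (R(w) = 9*3 = 27)
F(j) = 20
E(v) = 1/(27 + v) (E(v) = 1/(v + 27) = 1/(27 + v))
g(r) = -63 (g(r) = 6 - 3*((r - 1*(-23)) - r) = 6 - 3*((r + 23) - r) = 6 - 3*((23 + r) - r) = 6 - 3*23 = 6 - 69 = -63)
1/g(E(F(-5)²)) = 1/(-63) = -1/63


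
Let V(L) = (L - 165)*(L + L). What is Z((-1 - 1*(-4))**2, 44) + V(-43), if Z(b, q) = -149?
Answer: 17739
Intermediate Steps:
V(L) = 2*L*(-165 + L) (V(L) = (-165 + L)*(2*L) = 2*L*(-165 + L))
Z((-1 - 1*(-4))**2, 44) + V(-43) = -149 + 2*(-43)*(-165 - 43) = -149 + 2*(-43)*(-208) = -149 + 17888 = 17739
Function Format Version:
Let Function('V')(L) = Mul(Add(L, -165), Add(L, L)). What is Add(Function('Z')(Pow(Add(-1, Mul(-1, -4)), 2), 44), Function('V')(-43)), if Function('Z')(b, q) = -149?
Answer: 17739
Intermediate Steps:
Function('V')(L) = Mul(2, L, Add(-165, L)) (Function('V')(L) = Mul(Add(-165, L), Mul(2, L)) = Mul(2, L, Add(-165, L)))
Add(Function('Z')(Pow(Add(-1, Mul(-1, -4)), 2), 44), Function('V')(-43)) = Add(-149, Mul(2, -43, Add(-165, -43))) = Add(-149, Mul(2, -43, -208)) = Add(-149, 17888) = 17739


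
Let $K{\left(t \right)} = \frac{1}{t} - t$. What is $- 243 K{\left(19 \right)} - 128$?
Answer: $\frac{85048}{19} \approx 4476.2$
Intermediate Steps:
$- 243 K{\left(19 \right)} - 128 = - 243 \left(\frac{1}{19} - 19\right) - 128 = \left(-243\right) \left(- \frac{360}{19}\right) - 128 = \frac{87480}{19} - 128 = \frac{85048}{19}$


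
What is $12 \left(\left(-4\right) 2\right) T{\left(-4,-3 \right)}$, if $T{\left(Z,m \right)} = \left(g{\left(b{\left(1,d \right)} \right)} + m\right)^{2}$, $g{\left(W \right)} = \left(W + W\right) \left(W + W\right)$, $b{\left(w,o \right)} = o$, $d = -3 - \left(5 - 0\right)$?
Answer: $-6144864$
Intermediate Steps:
$d = -8$ ($d = -3 - \left(5 + 0\right) = -3 - 5 = -8$)
$g{\left(W \right)} = 4 W^{2}$ ($g{\left(W \right)} = 2 W 2 W = 4 W^{2}$)
$T{\left(Z,m \right)} = \left(256 + m\right)^{2}$ ($T{\left(Z,m \right)} = \left(4 \left(-8\right)^{2} + m\right)^{2} = \left(4 \cdot 64 + m\right)^{2} = \left(256 + m\right)^{2}$)
$12 \left(\left(-4\right) 2\right) T{\left(-4,-3 \right)} = 12 \left(\left(-4\right) 2\right) \left(256 - 3\right)^{2} = 12 \left(-8\right) 253^{2} = \left(-96\right) 64009 = -6144864$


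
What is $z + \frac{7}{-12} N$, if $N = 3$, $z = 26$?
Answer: $\frac{97}{4} \approx 24.25$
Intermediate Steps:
$z + \frac{7}{-12} N = 26 + \frac{7}{-12} \cdot 3 = 26 + 7 \left(- \frac{1}{12}\right) 3 = 26 - \frac{7}{4} = \frac{97}{4}$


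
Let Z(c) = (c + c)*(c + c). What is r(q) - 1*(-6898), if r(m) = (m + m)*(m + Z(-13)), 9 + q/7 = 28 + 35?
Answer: 803722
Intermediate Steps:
q = 378 (q = -63 + 7*(28 + 35) = -63 + 7*63 = -63 + 441 = 378)
Z(c) = 4*c**2 (Z(c) = (2*c)*(2*c) = 4*c**2)
r(m) = 2*m*(676 + m) (r(m) = (m + m)*(m + 4*(-13)**2) = (2*m)*(m + 4*169) = (2*m)*(m + 676) = (2*m)*(676 + m) = 2*m*(676 + m))
r(q) - 1*(-6898) = 2*378*(676 + 378) - 1*(-6898) = 2*378*1054 + 6898 = 796824 + 6898 = 803722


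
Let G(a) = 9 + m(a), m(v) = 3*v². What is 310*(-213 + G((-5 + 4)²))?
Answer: -62310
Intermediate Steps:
G(a) = 9 + 3*a²
310*(-213 + G((-5 + 4)²)) = 310*(-213 + (9 + 3*((-5 + 4)²)²)) = 310*(-213 + (9 + 3*((-1)²)²)) = 310*(-213 + (9 + 3*1²)) = 310*(-213 + (9 + 3*1)) = 310*(-213 + (9 + 3)) = 310*(-213 + 12) = 310*(-201) = -62310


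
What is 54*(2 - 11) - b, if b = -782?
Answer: 296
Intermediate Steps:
54*(2 - 11) - b = 54*(2 - 11) - 1*(-782) = 54*(-9) + 782 = -486 + 782 = 296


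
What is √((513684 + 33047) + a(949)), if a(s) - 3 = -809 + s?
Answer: √546874 ≈ 739.51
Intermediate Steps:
a(s) = -806 + s (a(s) = 3 + (-809 + s) = -806 + s)
√((513684 + 33047) + a(949)) = √((513684 + 33047) + (-806 + 949)) = √(546731 + 143) = √546874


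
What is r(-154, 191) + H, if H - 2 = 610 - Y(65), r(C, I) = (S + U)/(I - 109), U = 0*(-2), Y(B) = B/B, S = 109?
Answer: 50211/82 ≈ 612.33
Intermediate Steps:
Y(B) = 1
U = 0
r(C, I) = 109/(-109 + I) (r(C, I) = (109 + 0)/(I - 109) = 109/(-109 + I))
H = 611 (H = 2 + (610 - 1*1) = 2 + (610 - 1) = 2 + 609 = 611)
r(-154, 191) + H = 109/(-109 + 191) + 611 = 109/82 + 611 = 50211/82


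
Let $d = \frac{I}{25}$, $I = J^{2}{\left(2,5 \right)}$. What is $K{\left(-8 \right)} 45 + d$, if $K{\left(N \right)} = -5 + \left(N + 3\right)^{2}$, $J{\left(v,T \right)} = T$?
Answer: $901$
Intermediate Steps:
$I = 25$ ($I = 5^{2} = 25$)
$d = 1$ ($d = \frac{25}{25} = 25 \cdot \frac{1}{25} = 1$)
$K{\left(N \right)} = -5 + \left(3 + N\right)^{2}$
$K{\left(-8 \right)} 45 + d = \left(-5 + \left(3 - 8\right)^{2}\right) 45 + 1 = \left(-5 + \left(-5\right)^{2}\right) 45 + 1 = \left(-5 + 25\right) 45 + 1 = 20 \cdot 45 + 1 = 900 + 1 = 901$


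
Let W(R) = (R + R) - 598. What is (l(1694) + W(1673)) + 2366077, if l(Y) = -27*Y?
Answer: 2323087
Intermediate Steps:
W(R) = -598 + 2*R (W(R) = 2*R - 598 = -598 + 2*R)
(l(1694) + W(1673)) + 2366077 = (-27*1694 + (-598 + 2*1673)) + 2366077 = (-45738 + (-598 + 3346)) + 2366077 = (-45738 + 2748) + 2366077 = -42990 + 2366077 = 2323087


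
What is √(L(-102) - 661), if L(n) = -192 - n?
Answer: I*√751 ≈ 27.404*I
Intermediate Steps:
√(L(-102) - 661) = √((-192 - 1*(-102)) - 661) = √((-192 + 102) - 661) = √(-90 - 661) = √(-751) = I*√751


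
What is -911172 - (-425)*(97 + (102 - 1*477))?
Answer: -1029322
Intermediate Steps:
-911172 - (-425)*(97 + (102 - 1*477)) = -911172 - (-425)*(97 + (102 - 477)) = -911172 - (-425)*(97 - 375) = -911172 - (-425)*(-278) = -911172 - 1*118150 = -911172 - 118150 = -1029322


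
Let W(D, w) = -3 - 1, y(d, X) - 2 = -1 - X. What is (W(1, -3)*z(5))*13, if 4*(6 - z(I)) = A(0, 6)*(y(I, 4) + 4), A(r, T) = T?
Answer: -234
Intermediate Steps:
y(d, X) = 1 - X (y(d, X) = 2 + (-1 - X) = 1 - X)
W(D, w) = -4
z(I) = 9/2 (z(I) = 6 - 3*((1 - 1*4) + 4)/2 = 6 - 3*((1 - 4) + 4)/2 = 6 - 3*(-3 + 4)/2 = 6 - 3/2 = 9/2)
(W(1, -3)*z(5))*13 = -4*9/2*13 = -18*13 = -234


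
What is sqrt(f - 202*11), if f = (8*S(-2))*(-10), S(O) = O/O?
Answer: I*sqrt(2302) ≈ 47.979*I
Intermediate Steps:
S(O) = 1
f = -80 (f = (8*1)*(-10) = 8*(-10) = -80)
sqrt(f - 202*11) = sqrt(-80 - 202*11) = sqrt(-80 - 2222) = sqrt(-2302) = I*sqrt(2302)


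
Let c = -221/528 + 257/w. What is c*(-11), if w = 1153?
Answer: 119117/55344 ≈ 2.1523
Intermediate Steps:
c = -119117/608784 (c = -221/528 + 257/1153 = -119117/608784 ≈ -0.19566)
c*(-11) = -119117/608784*(-11) = 119117/55344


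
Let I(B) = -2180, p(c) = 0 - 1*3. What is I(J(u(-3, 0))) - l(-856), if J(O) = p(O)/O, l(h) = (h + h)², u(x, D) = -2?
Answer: -2933124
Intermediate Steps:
p(c) = -3 (p(c) = 0 - 3 = -3)
l(h) = 4*h² (l(h) = (2*h)² = 4*h²)
J(O) = -3/O
I(J(u(-3, 0))) - l(-856) = -2180 - 4*(-856)² = -2180 - 4*732736 = -2180 - 1*2930944 = -2180 - 2930944 = -2933124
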